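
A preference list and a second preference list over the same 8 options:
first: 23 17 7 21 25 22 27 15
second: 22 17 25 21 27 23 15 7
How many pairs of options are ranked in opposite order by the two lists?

Assign each item its position (1..8) in the first ordering, then rewrite the second ordering as that position sequence:
positions: 23→1, 17→2, 7→3, 21→4, 25→5, 22→6, 27→7, 15→8
second ordering as positions: [6, 2, 5, 4, 7, 1, 8, 3]
Discordant pairs = inversions in this position sequence.
6: 2, 5, 4, 1, 3 → 5
2: 1 → 1
5: 4, 1, 3 → 3
4: 1, 3 → 2
7: 1, 3 → 2
1: 0
8: 3 → 1
3: 0
Total: 5 + 1 + 3 + 2 + 2 + 0 + 1 + 0 = 14

14 pairs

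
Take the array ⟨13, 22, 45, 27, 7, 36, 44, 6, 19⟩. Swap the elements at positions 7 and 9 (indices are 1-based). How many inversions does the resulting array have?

Positions 7 and 9 hold 44 and 19; after swapping, the array is [13, 22, 45, 27, 7, 36, 19, 6, 44].
Element-by-element contributions:
13: 2
22: 3
45: 6
27: 3
7: 1
36: 2
19: 1
6: 0
44: 0
Sum: 2 + 3 + 6 + 3 + 1 + 2 + 1 + 0 + 0 = 18

18 inversions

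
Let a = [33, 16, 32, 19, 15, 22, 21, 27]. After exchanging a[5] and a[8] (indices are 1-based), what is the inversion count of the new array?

Positions 5 and 8 hold 15 and 27; after swapping, the array is [33, 16, 32, 19, 27, 22, 21, 15].
Count, for each position, how many later elements it exceeds:
33: 7
16: 1
32: 5
19: 1
27: 3
22: 2
21: 1
15: 0
Sum: 7 + 1 + 5 + 1 + 3 + 2 + 1 + 0 = 20

20 inversions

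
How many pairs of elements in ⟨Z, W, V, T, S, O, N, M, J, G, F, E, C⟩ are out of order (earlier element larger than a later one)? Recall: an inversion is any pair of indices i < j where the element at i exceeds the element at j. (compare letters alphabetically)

78 inversions

Element-by-element contributions:
Z → W, V, T, S, O, N, M, J, G, F, E, C → 12
W → V, T, S, O, N, M, J, G, F, E, C → 11
V → T, S, O, N, M, J, G, F, E, C → 10
T → S, O, N, M, J, G, F, E, C → 9
S → O, N, M, J, G, F, E, C → 8
O → N, M, J, G, F, E, C → 7
N → M, J, G, F, E, C → 6
M → J, G, F, E, C → 5
J → G, F, E, C → 4
G → F, E, C → 3
F → E, C → 2
E → C → 1
C → none → 0
Sum: 12 + 11 + 10 + 9 + 8 + 7 + 6 + 5 + 4 + 3 + 2 + 1 + 0 = 78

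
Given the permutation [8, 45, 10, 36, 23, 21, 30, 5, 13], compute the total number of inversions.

There are 21 inversions.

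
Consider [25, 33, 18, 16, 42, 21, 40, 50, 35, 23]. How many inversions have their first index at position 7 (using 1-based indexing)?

The element at index 7 is 40.
Elements after it: 50, 35, 23
Those smaller than 40: 35, 23

2 such elements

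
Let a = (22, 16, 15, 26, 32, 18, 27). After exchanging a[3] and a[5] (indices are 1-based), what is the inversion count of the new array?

10 inversions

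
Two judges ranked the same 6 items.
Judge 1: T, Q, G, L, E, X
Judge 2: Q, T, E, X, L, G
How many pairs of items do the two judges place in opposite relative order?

Assign each item its position (1..6) in the first ordering, then rewrite the second ordering as that position sequence:
positions: T→1, Q→2, G→3, L→4, E→5, X→6
second ordering as positions: [2, 1, 5, 6, 4, 3]
Discordant pairs = inversions in this position sequence.
2: 1 → 1
1: 0
5: 4, 3 → 2
6: 4, 3 → 2
4: 3 → 1
3: 0
Total: 1 + 0 + 2 + 2 + 1 + 0 = 6

6 discordant pairs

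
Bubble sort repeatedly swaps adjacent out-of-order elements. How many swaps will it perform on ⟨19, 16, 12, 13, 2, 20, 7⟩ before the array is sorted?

14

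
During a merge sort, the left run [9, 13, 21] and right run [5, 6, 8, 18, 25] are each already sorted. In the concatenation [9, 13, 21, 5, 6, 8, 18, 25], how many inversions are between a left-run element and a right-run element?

Split inversions: 10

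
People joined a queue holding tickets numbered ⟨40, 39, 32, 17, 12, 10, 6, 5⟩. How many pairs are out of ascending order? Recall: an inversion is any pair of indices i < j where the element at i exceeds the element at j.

28

Sweep left to right; for each value list the smaller values that follow it:
40 → 39, 32, 17, 12, 10, 6, 5 → 7
39 → 32, 17, 12, 10, 6, 5 → 6
32 → 17, 12, 10, 6, 5 → 5
17 → 12, 10, 6, 5 → 4
12 → 10, 6, 5 → 3
10 → 6, 5 → 2
6 → 5 → 1
5 → none → 0
Sum: 7 + 6 + 5 + 4 + 3 + 2 + 1 + 0 = 28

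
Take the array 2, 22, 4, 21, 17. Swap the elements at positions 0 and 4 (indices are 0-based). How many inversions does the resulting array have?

7

Positions 0 and 4 hold 2 and 17; after swapping, the array is [17, 22, 4, 21, 2].
For each element, count later entries that are smaller:
17: 2
22: 3
4: 1
21: 1
2: 0
Sum: 2 + 3 + 1 + 1 + 0 = 7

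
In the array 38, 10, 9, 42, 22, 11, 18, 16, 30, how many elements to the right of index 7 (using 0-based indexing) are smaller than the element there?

0

The element at index 7 is 16.
Elements after it: 30
None of them are smaller than 16.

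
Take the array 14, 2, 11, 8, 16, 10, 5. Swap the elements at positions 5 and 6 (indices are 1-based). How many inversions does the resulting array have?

11

Positions 5 and 6 hold 16 and 10; after swapping, the array is [14, 2, 11, 8, 10, 16, 5].
Count, for each position, how many later elements it exceeds:
14: 5
2: 0
11: 3
8: 1
10: 1
16: 1
5: 0
Sum: 5 + 0 + 3 + 1 + 1 + 1 + 0 = 11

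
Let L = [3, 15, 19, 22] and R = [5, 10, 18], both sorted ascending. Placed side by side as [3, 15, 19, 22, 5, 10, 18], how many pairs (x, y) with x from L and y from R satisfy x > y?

8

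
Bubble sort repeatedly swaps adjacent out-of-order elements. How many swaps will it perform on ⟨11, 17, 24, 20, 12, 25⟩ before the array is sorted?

The minimum number of adjacent swaps to sort an array equals its inversion count, since every such swap removes exactly one inversion.
Count inversions — for each element, later elements that are smaller:
11: none → 0
17: 12 → 1
24: 20, 12 → 2
20: 12 → 1
12: none → 0
25: none → 0
Total inversions: 0 + 1 + 2 + 1 + 0 + 0 = 4

4 adjacent swaps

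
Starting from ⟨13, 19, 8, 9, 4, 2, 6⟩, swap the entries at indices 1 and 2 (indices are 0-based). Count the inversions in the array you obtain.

16

Positions 1 and 2 hold 19 and 8; after swapping, the array is [13, 8, 19, 9, 4, 2, 6].
Element-by-element contributions:
13: 5
8: 3
19: 4
9: 3
4: 1
2: 0
6: 0
Sum: 5 + 3 + 4 + 3 + 1 + 0 + 0 = 16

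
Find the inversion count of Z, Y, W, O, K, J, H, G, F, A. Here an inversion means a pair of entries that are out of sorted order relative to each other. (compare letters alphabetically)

45 inversions

For each element, count later entries that are smaller:
Z: 9
Y: 8
W: 7
O: 6
K: 5
J: 4
H: 3
G: 2
F: 1
A: 0
Sum: 9 + 8 + 7 + 6 + 5 + 4 + 3 + 2 + 1 + 0 = 45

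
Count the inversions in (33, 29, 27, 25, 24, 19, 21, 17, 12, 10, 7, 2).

Element-by-element contributions:
33: 11
29: 10
27: 9
25: 8
24: 7
19: 5
21: 5
17: 4
12: 3
10: 2
7: 1
2: 0
Sum: 11 + 10 + 9 + 8 + 7 + 5 + 5 + 4 + 3 + 2 + 1 + 0 = 65

65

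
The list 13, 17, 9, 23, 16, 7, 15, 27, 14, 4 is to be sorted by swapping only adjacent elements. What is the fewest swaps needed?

26

Minimum adjacent swaps = number of inversions (each swap of adjacent out-of-order elements removes one inversion and no swap can remove more).
Count inversions — for each element, later elements that are smaller:
13: 9, 7, 4 → 3
17: 9, 16, 7, 15, 14, 4 → 6
9: 7, 4 → 2
23: 16, 7, 15, 14, 4 → 5
16: 7, 15, 14, 4 → 4
7: 4 → 1
15: 14, 4 → 2
27: 14, 4 → 2
14: 4 → 1
4: none → 0
Total inversions: 3 + 6 + 2 + 5 + 4 + 1 + 2 + 2 + 1 + 0 = 26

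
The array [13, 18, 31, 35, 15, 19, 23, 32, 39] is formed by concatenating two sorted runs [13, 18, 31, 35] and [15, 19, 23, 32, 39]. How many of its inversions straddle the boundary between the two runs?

8

Take each right-half value and tally the left-half values above it:
r = 15: 18, 31, 35 → 3
r = 19: 31, 35 → 2
r = 23: 31, 35 → 2
r = 32: 35 → 1
r = 39: none → 0
Cross-inversions: 3 + 2 + 2 + 1 + 0 = 8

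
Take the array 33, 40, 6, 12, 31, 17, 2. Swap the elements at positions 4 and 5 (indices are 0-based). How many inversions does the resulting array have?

Positions 4 and 5 hold 31 and 17; after swapping, the array is [33, 40, 6, 12, 17, 31, 2].
Sweep left to right; for each value list the smaller values that follow it:
33 → 6, 12, 17, 31, 2 → 5
40 → 6, 12, 17, 31, 2 → 5
6 → 2 → 1
12 → 2 → 1
17 → 2 → 1
31 → 2 → 1
2 → none → 0
Sum: 5 + 5 + 1 + 1 + 1 + 1 + 0 = 14

14 inversions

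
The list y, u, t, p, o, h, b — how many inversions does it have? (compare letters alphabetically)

Sweep left to right; for each value list the smaller values that follow it:
y: 6
u: 5
t: 4
p: 3
o: 2
h: 1
b: 0
Sum: 6 + 5 + 4 + 3 + 2 + 1 + 0 = 21

There are 21 inversions.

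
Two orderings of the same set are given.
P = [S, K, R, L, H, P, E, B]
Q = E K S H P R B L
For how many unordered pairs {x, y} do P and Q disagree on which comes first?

12 disagreeing pairs

Assign each item its position (1..8) in the first ordering, then rewrite the second ordering as that position sequence:
positions: S→1, K→2, R→3, L→4, H→5, P→6, E→7, B→8
second ordering as positions: [7, 2, 1, 5, 6, 3, 8, 4]
Discordant pairs = inversions in this position sequence.
7: 2, 1, 5, 6, 3, 4 → 6
2: 1 → 1
1: 0
5: 3, 4 → 2
6: 3, 4 → 2
3: 0
8: 4 → 1
4: 0
Total: 6 + 1 + 0 + 2 + 2 + 0 + 1 + 0 = 12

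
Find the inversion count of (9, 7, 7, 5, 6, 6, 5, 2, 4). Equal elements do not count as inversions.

Sweep left to right; for each value list the smaller values that follow it:
9 → 7, 7, 5, 6, 6, 5, 2, 4 → 8
7 → 5, 6, 6, 5, 2, 4 → 6
7 → 5, 6, 6, 5, 2, 4 → 6
5 → 2, 4 → 2
6 → 5, 2, 4 → 3
6 → 5, 2, 4 → 3
5 → 2, 4 → 2
2 → none → 0
4 → none → 0
Sum: 8 + 6 + 6 + 2 + 3 + 3 + 2 + 0 + 0 = 30

30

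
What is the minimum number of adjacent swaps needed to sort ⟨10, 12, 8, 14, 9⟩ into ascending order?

5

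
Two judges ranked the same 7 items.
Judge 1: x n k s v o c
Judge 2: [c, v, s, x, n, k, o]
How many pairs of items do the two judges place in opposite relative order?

Assign each item its position (1..7) in the first ordering, then rewrite the second ordering as that position sequence:
positions: x→1, n→2, k→3, s→4, v→5, o→6, c→7
second ordering as positions: [7, 5, 4, 1, 2, 3, 6]
Discordant pairs = inversions in this position sequence.
7: 5, 4, 1, 2, 3, 6 → 6
5: 4, 1, 2, 3 → 4
4: 1, 2, 3 → 3
1: 0
2: 0
3: 0
6: 0
Total: 6 + 4 + 3 + 0 + 0 + 0 + 0 = 13

There are 13 discordant pairs.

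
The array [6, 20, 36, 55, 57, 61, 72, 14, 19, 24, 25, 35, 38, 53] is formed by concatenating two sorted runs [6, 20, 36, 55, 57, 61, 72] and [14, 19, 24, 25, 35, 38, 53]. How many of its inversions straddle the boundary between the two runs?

Cross-inversions: 35

Take each right-half value and tally the left-half values above it:
r = 14: 20, 36, 55, 57, 61, 72 → 6
r = 19: 20, 36, 55, 57, 61, 72 → 6
r = 24: 36, 55, 57, 61, 72 → 5
r = 25: 36, 55, 57, 61, 72 → 5
r = 35: 36, 55, 57, 61, 72 → 5
r = 38: 55, 57, 61, 72 → 4
r = 53: 55, 57, 61, 72 → 4
Cross-inversions: 6 + 6 + 5 + 5 + 5 + 4 + 4 = 35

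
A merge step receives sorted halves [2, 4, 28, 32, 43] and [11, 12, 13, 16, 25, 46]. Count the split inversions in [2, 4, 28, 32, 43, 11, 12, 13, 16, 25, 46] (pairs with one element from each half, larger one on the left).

For each element r of the right run, count left-run elements greater than r:
r = 11: 28, 32, 43 → 3
r = 12: 28, 32, 43 → 3
r = 13: 28, 32, 43 → 3
r = 16: 28, 32, 43 → 3
r = 25: 28, 32, 43 → 3
r = 46: none → 0
Cross-inversions: 3 + 3 + 3 + 3 + 3 + 0 = 15

15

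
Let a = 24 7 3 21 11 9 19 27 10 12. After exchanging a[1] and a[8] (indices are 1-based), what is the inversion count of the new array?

21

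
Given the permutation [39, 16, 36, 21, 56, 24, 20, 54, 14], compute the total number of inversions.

21

For each element, count later entries that are smaller:
39: 6
16: 1
36: 4
21: 2
56: 4
24: 2
20: 1
54: 1
14: 0
Sum: 6 + 1 + 4 + 2 + 4 + 2 + 1 + 1 + 0 = 21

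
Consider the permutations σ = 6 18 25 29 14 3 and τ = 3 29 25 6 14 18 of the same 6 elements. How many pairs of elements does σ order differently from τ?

Assign each item its position (1..6) in the first ordering, then rewrite the second ordering as that position sequence:
positions: 6→1, 18→2, 25→3, 29→4, 14→5, 3→6
second ordering as positions: [6, 4, 3, 1, 5, 2]
Discordant pairs = inversions in this position sequence.
6: 4, 3, 1, 5, 2 → 5
4: 3, 1, 2 → 3
3: 1, 2 → 2
1: 0
5: 2 → 1
2: 0
Total: 5 + 3 + 2 + 0 + 1 + 0 = 11

There are 11 discordant pairs.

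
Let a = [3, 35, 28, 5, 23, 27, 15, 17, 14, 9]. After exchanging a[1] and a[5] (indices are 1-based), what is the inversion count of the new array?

Positions 1 and 5 hold 3 and 23; after swapping, the array is [23, 35, 28, 5, 3, 27, 15, 17, 14, 9].
Element-by-element contributions:
23 → 5, 3, 15, 17, 14, 9 → 6
35 → 28, 5, 3, 27, 15, 17, 14, 9 → 8
28 → 5, 3, 27, 15, 17, 14, 9 → 7
5 → 3 → 1
3 → none → 0
27 → 15, 17, 14, 9 → 4
15 → 14, 9 → 2
17 → 14, 9 → 2
14 → 9 → 1
9 → none → 0
Sum: 6 + 8 + 7 + 1 + 0 + 4 + 2 + 2 + 1 + 0 = 31

Inversions: 31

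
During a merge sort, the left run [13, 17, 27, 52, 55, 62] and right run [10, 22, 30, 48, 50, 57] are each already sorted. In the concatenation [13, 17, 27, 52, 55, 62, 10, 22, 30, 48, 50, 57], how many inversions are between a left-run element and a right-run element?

20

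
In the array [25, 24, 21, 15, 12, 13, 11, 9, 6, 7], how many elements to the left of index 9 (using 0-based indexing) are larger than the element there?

The element at index 9 is 7.
Elements before it: 25, 24, 21, 15, 12, 13, 11, 9, 6
Those larger than 7: 25, 24, 21, 15, 12, 13, 11, 9

8 such elements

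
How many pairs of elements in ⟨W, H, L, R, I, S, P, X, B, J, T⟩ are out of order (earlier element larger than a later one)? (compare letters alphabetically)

For each element, count later entries that are smaller:
W → H, L, R, I, S, P, B, J, T → 9
H → B → 1
L → I, B, J → 3
R → I, P, B, J → 4
I → B → 1
S → P, B, J → 3
P → B, J → 2
X → B, J, T → 3
B → none → 0
J → none → 0
T → none → 0
Sum: 9 + 1 + 3 + 4 + 1 + 3 + 2 + 3 + 0 + 0 + 0 = 26

There are 26 out-of-order pairs.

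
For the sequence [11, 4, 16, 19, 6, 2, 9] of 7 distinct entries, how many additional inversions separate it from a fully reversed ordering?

9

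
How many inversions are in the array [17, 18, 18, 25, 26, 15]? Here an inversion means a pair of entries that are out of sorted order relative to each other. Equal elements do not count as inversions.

Listing every pair i<j with a[i]>a[j] (using 1-based positions):
(1,6): 17 > 15
(2,6): 18 > 15
(3,6): 18 > 15
(4,6): 25 > 15
(5,6): 26 > 15
That's 5 pairs.

5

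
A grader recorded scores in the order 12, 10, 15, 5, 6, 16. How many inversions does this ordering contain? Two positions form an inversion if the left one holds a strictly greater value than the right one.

Inversions: 7

Out-of-order index pairs (0-indexed):
(0,1): 12 > 10
(0,3): 12 > 5
(0,4): 12 > 6
(1,3): 10 > 5
(1,4): 10 > 6
(2,3): 15 > 5
(2,4): 15 > 6
That's 7 pairs.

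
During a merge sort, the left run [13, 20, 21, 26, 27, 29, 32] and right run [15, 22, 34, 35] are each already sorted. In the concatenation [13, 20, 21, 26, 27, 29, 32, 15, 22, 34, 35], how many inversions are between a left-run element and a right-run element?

10

Count, for every r in R, how many entries of L exceed r:
r = 15: 20, 21, 26, 27, 29, 32 → 6
r = 22: 26, 27, 29, 32 → 4
r = 34: none → 0
r = 35: none → 0
Cross-inversions: 6 + 4 + 0 + 0 = 10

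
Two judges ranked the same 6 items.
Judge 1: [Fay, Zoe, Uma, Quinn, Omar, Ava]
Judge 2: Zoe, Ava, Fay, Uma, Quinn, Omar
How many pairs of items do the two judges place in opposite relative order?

5 discordant pairs

Assign each item its position (1..6) in the first ordering, then rewrite the second ordering as that position sequence:
positions: Fay→1, Zoe→2, Uma→3, Quinn→4, Omar→5, Ava→6
second ordering as positions: [2, 6, 1, 3, 4, 5]
Discordant pairs = inversions in this position sequence.
2: 1 → 1
6: 1, 3, 4, 5 → 4
1: 0
3: 0
4: 0
5: 0
Total: 1 + 4 + 0 + 0 + 0 + 0 = 5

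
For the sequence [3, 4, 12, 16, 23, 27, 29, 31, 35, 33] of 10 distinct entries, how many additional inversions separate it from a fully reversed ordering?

44 inversions short

Maximum inversions for 10 distinct elements is C(10, 2) = 10·9/2 = 45.
Current inversions — for each element, count later smaller elements:
3: 0
4: 0
12: 0
16: 0
23: 0
27: 0
29: 0
31: 0
35: 1
33: 0
Current total: 0 + 0 + 0 + 0 + 0 + 0 + 0 + 0 + 1 + 0 = 1
Shortfall: 45 − 1 = 44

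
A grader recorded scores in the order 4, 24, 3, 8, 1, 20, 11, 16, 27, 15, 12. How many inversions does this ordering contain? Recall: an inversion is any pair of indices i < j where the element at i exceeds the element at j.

21

Element-by-element contributions:
4 → 3, 1 → 2
24 → 3, 8, 1, 20, 11, 16, 15, 12 → 8
3 → 1 → 1
8 → 1 → 1
1 → none → 0
20 → 11, 16, 15, 12 → 4
11 → none → 0
16 → 15, 12 → 2
27 → 15, 12 → 2
15 → 12 → 1
12 → none → 0
Sum: 2 + 8 + 1 + 1 + 0 + 4 + 0 + 2 + 2 + 1 + 0 = 21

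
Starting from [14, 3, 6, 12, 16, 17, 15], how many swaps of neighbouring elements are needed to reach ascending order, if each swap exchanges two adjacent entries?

Minimum adjacent swaps = number of inversions (each swap of adjacent out-of-order elements removes one inversion and no swap can remove more).
Count inversions — for each element, later elements that are smaller:
14: 3, 6, 12 → 3
3: none → 0
6: none → 0
12: none → 0
16: 15 → 1
17: 15 → 1
15: none → 0
Total inversions: 3 + 0 + 0 + 0 + 1 + 1 + 0 = 5

5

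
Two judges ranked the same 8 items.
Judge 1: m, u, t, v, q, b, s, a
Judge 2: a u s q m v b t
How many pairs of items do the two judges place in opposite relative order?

18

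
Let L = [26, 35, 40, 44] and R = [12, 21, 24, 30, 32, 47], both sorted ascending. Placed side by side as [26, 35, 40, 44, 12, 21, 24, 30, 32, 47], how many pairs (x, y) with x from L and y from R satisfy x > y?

18 cross-inversions

Count, for every r in R, how many entries of L exceed r:
r = 12: 26, 35, 40, 44 → 4
r = 21: 26, 35, 40, 44 → 4
r = 24: 26, 35, 40, 44 → 4
r = 30: 35, 40, 44 → 3
r = 32: 35, 40, 44 → 3
r = 47: none → 0
Cross-inversions: 4 + 4 + 4 + 3 + 3 + 0 = 18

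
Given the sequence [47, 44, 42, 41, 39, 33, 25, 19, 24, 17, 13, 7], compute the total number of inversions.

Element-by-element contributions:
47: 11
44: 10
42: 9
41: 8
39: 7
33: 6
25: 5
19: 3
24: 3
17: 2
13: 1
7: 0
Sum: 11 + 10 + 9 + 8 + 7 + 6 + 5 + 3 + 3 + 2 + 1 + 0 = 65

65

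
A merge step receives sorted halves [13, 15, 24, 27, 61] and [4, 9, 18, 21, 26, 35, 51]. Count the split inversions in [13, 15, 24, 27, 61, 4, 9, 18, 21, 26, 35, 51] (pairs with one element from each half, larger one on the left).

20 cross-inversions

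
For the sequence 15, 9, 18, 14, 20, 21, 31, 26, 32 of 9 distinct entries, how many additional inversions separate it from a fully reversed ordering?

32

Maximum inversions for 9 distinct elements is C(9, 2) = 9·8/2 = 36.
Current inversions — for each element, count later smaller elements:
15: 2
9: 0
18: 1
14: 0
20: 0
21: 0
31: 1
26: 0
32: 0
Current total: 2 + 0 + 1 + 0 + 0 + 0 + 1 + 0 + 0 = 4
Shortfall: 36 − 4 = 32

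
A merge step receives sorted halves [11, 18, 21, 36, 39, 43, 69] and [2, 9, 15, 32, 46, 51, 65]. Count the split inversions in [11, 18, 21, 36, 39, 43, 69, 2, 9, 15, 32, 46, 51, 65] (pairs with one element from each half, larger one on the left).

27 cross-inversions

Count, for every r in R, how many entries of L exceed r:
r = 2: 11, 18, 21, 36, 39, 43, 69 → 7
r = 9: 11, 18, 21, 36, 39, 43, 69 → 7
r = 15: 18, 21, 36, 39, 43, 69 → 6
r = 32: 36, 39, 43, 69 → 4
r = 46: 69 → 1
r = 51: 69 → 1
r = 65: 69 → 1
Cross-inversions: 7 + 7 + 6 + 4 + 1 + 1 + 1 = 27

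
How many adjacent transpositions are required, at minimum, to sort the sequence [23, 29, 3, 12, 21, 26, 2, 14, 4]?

23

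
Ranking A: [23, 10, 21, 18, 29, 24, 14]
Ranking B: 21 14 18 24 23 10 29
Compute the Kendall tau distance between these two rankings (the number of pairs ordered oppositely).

Assign each item its position (1..7) in the first ordering, then rewrite the second ordering as that position sequence:
positions: 23→1, 10→2, 21→3, 18→4, 29→5, 24→6, 14→7
second ordering as positions: [3, 7, 4, 6, 1, 2, 5]
Discordant pairs = inversions in this position sequence.
3: 1, 2 → 2
7: 4, 6, 1, 2, 5 → 5
4: 1, 2 → 2
6: 1, 2, 5 → 3
1: 0
2: 0
5: 0
Total: 2 + 5 + 2 + 3 + 0 + 0 + 0 = 12

Discordant pairs: 12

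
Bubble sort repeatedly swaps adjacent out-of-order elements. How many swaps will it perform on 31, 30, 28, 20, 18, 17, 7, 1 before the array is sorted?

Each adjacent swap fixes exactly one inversion, so the minimum swap count equals the number of inversions.
Count inversions — for each element, later elements that are smaller:
31: 30, 28, 20, 18, 17, 7, 1 → 7
30: 28, 20, 18, 17, 7, 1 → 6
28: 20, 18, 17, 7, 1 → 5
20: 18, 17, 7, 1 → 4
18: 17, 7, 1 → 3
17: 7, 1 → 2
7: 1 → 1
1: none → 0
Total inversions: 7 + 6 + 5 + 4 + 3 + 2 + 1 + 0 = 28

28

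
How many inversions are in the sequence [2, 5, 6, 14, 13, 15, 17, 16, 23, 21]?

Count, for each position, how many later elements it exceeds:
2 → none → 0
5 → none → 0
6 → none → 0
14 → 13 → 1
13 → none → 0
15 → none → 0
17 → 16 → 1
16 → none → 0
23 → 21 → 1
21 → none → 0
Sum: 0 + 0 + 0 + 1 + 0 + 0 + 1 + 0 + 1 + 0 = 3

3 inversions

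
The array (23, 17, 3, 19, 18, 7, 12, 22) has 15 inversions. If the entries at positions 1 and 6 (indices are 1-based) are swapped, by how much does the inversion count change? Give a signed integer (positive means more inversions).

-7

Positions 1 and 6 hold 23 and 7; after swapping, the array is [7, 17, 3, 19, 18, 23, 12, 22].
Sweep left to right; for each value list the smaller values that follow it:
7: 1
17: 2
3: 0
19: 2
18: 1
23: 2
12: 0
22: 0
Sum: 1 + 2 + 0 + 2 + 1 + 2 + 0 + 0 = 8
Change: 8 − 15 = -7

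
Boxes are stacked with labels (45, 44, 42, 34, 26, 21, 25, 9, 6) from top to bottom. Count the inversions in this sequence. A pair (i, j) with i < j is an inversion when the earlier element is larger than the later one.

Sweep left to right; for each value list the smaller values that follow it:
45 → 44, 42, 34, 26, 21, 25, 9, 6 → 8
44 → 42, 34, 26, 21, 25, 9, 6 → 7
42 → 34, 26, 21, 25, 9, 6 → 6
34 → 26, 21, 25, 9, 6 → 5
26 → 21, 25, 9, 6 → 4
21 → 9, 6 → 2
25 → 9, 6 → 2
9 → 6 → 1
6 → none → 0
Sum: 8 + 7 + 6 + 5 + 4 + 2 + 2 + 1 + 0 = 35

There are 35 out-of-order pairs.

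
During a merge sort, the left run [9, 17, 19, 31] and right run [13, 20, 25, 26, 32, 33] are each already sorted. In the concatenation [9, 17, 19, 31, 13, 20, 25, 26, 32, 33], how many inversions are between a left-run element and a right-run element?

Split inversions: 6

Take each right-half value and tally the left-half values above it:
r = 13: 17, 19, 31 → 3
r = 20: 31 → 1
r = 25: 31 → 1
r = 26: 31 → 1
r = 32: none → 0
r = 33: none → 0
Cross-inversions: 3 + 1 + 1 + 1 + 0 + 0 = 6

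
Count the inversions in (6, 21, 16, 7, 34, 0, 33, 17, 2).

For each element, count later entries that are smaller:
6: 2
21: 5
16: 3
7: 2
34: 4
0: 0
33: 2
17: 1
2: 0
Sum: 2 + 5 + 3 + 2 + 4 + 0 + 2 + 1 + 0 = 19

19 inversions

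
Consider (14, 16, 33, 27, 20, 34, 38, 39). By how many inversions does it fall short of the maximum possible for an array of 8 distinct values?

Maximum inversions for 8 distinct elements is C(8, 2) = 8·7/2 = 28.
Current inversions — for each element, count later smaller elements:
14: 0
16: 0
33: 2
27: 1
20: 0
34: 0
38: 0
39: 0
Current total: 0 + 0 + 2 + 1 + 0 + 0 + 0 + 0 = 3
Shortfall: 28 − 3 = 25

25 inversions short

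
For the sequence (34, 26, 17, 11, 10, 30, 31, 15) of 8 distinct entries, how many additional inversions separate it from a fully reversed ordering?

11 inversions short

Maximum inversions for 8 distinct elements is C(8, 2) = 8·7/2 = 28.
Current inversions — for each element, count later smaller elements:
34: 7
26: 4
17: 3
11: 1
10: 0
30: 1
31: 1
15: 0
Current total: 7 + 4 + 3 + 1 + 0 + 1 + 1 + 0 = 17
Shortfall: 28 − 17 = 11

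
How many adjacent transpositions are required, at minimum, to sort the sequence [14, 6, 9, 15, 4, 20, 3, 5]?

17

Minimum adjacent swaps = number of inversions (each swap of adjacent out-of-order elements removes one inversion and no swap can remove more).
Count inversions — for each element, later elements that are smaller:
14: 6, 9, 4, 3, 5 → 5
6: 4, 3, 5 → 3
9: 4, 3, 5 → 3
15: 4, 3, 5 → 3
4: 3 → 1
20: 3, 5 → 2
3: none → 0
5: none → 0
Total inversions: 5 + 3 + 3 + 3 + 1 + 2 + 0 + 0 = 17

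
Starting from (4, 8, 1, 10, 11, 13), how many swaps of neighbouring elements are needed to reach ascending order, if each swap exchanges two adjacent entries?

Each adjacent swap fixes exactly one inversion, so the minimum swap count equals the number of inversions.
Count inversions — for each element, later elements that are smaller:
4: 1 → 1
8: 1 → 1
1: none → 0
10: none → 0
11: none → 0
13: none → 0
Total inversions: 1 + 1 + 0 + 0 + 0 + 0 = 2

Swaps: 2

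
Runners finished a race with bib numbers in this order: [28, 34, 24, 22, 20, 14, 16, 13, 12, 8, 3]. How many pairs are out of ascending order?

53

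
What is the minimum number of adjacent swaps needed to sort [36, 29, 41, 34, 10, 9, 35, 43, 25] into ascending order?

20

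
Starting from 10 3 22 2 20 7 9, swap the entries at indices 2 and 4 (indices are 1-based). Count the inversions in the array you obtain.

Positions 2 and 4 hold 3 and 2; after swapping, the array is [10, 2, 22, 3, 20, 7, 9].
Count, for each position, how many later elements it exceeds:
10 → 2, 3, 7, 9 → 4
2 → none → 0
22 → 3, 20, 7, 9 → 4
3 → none → 0
20 → 7, 9 → 2
7 → none → 0
9 → none → 0
Sum: 4 + 0 + 4 + 0 + 2 + 0 + 0 = 10

Inversions: 10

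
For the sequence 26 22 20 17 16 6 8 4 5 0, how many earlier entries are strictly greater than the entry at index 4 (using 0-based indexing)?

The element at index 4 is 16.
Elements before it: 26, 22, 20, 17
Those larger than 16: 26, 22, 20, 17

4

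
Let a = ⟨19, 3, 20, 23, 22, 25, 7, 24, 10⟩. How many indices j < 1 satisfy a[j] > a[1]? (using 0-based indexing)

1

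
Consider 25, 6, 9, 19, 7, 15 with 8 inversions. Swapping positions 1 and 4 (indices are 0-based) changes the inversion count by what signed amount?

Positions 1 and 4 hold 6 and 7; after swapping, the array is [25, 7, 9, 19, 6, 15].
Sweep left to right; for each value list the smaller values that follow it:
25 → 7, 9, 19, 6, 15 → 5
7 → 6 → 1
9 → 6 → 1
19 → 6, 15 → 2
6 → none → 0
15 → none → 0
Sum: 5 + 1 + 1 + 2 + 0 + 0 = 9
Change: 9 − 8 = +1

+1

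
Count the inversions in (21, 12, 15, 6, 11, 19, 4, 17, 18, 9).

Sweep left to right; for each value list the smaller values that follow it:
21 → 12, 15, 6, 11, 19, 4, 17, 18, 9 → 9
12 → 6, 11, 4, 9 → 4
15 → 6, 11, 4, 9 → 4
6 → 4 → 1
11 → 4, 9 → 2
19 → 4, 17, 18, 9 → 4
4 → none → 0
17 → 9 → 1
18 → 9 → 1
9 → none → 0
Sum: 9 + 4 + 4 + 1 + 2 + 4 + 0 + 1 + 1 + 0 = 26

26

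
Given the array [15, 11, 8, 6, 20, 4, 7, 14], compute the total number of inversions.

17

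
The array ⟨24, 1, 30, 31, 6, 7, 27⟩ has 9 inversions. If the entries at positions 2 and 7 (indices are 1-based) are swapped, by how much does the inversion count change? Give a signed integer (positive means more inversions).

Positions 2 and 7 hold 1 and 27; after swapping, the array is [24, 27, 30, 31, 6, 7, 1].
For each element, count later entries that are smaller:
24 → 6, 7, 1 → 3
27 → 6, 7, 1 → 3
30 → 6, 7, 1 → 3
31 → 6, 7, 1 → 3
6 → 1 → 1
7 → 1 → 1
1 → none → 0
Sum: 3 + 3 + 3 + 3 + 1 + 1 + 0 = 14
Change: 14 − 9 = +5

+5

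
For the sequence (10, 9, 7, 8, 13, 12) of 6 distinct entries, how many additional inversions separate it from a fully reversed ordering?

Maximum inversions for 6 distinct elements is C(6, 2) = 6·5/2 = 15.
Current inversions — for each element, count later smaller elements:
10: 3
9: 2
7: 0
8: 0
13: 1
12: 0
Current total: 3 + 2 + 0 + 0 + 1 + 0 = 6
Shortfall: 15 − 6 = 9

9 inversions short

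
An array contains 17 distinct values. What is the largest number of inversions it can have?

136 inversions

The maximum occurs when the array is in strictly decreasing order: every one of the C(17, 2) pairs is inverted.
C(17, 2) = 17·16/2 = 136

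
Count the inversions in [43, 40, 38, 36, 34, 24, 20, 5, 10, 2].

44 out-of-order pairs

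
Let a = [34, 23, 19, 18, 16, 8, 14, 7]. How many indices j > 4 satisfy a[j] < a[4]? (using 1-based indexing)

The element at index 4 is 18.
Elements after it: 16, 8, 14, 7
Those smaller than 18: 16, 8, 14, 7

4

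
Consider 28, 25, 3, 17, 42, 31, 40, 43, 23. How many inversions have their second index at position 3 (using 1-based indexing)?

The element at index 3 is 3.
Elements before it: 28, 25
Those larger than 3: 28, 25

2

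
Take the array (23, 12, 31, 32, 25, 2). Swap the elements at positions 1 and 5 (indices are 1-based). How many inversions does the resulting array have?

Positions 1 and 5 hold 23 and 25; after swapping, the array is [25, 12, 31, 32, 23, 2].
Sweep left to right; for each value list the smaller values that follow it:
25 → 12, 23, 2 → 3
12 → 2 → 1
31 → 23, 2 → 2
32 → 23, 2 → 2
23 → 2 → 1
2 → none → 0
Sum: 3 + 1 + 2 + 2 + 1 + 0 = 9

9 inversions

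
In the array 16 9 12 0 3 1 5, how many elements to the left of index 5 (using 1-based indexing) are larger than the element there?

3

The element at index 5 is 3.
Elements before it: 16, 9, 12, 0
Those larger than 3: 16, 9, 12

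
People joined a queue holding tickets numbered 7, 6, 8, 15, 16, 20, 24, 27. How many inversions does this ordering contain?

Sweep left to right; for each value list the smaller values that follow it:
7 → 6 → 1
6 → none → 0
8 → none → 0
15 → none → 0
16 → none → 0
20 → none → 0
24 → none → 0
27 → none → 0
Sum: 1 + 0 + 0 + 0 + 0 + 0 + 0 + 0 = 1

1 inversion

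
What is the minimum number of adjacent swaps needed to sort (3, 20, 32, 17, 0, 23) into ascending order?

7

Minimum adjacent swaps = number of inversions (each swap of adjacent out-of-order elements removes one inversion and no swap can remove more).
Count inversions — for each element, later elements that are smaller:
3: 0 → 1
20: 17, 0 → 2
32: 17, 0, 23 → 3
17: 0 → 1
0: none → 0
23: none → 0
Total inversions: 1 + 2 + 3 + 1 + 0 + 0 = 7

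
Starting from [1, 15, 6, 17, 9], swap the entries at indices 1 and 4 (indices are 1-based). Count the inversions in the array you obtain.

Positions 1 and 4 hold 1 and 17; after swapping, the array is [17, 15, 6, 1, 9].
For each element, count later entries that are smaller:
17: 4
15: 3
6: 1
1: 0
9: 0
Sum: 4 + 3 + 1 + 0 + 0 = 8

8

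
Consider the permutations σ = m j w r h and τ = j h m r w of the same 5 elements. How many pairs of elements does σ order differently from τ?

There are 5 discordant pairs.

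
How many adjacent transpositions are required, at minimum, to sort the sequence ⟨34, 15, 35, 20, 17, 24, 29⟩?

10 adjacent swaps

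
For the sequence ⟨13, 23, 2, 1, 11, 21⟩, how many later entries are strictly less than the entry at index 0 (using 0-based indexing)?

3 such elements

The element at index 0 is 13.
Elements after it: 23, 2, 1, 11, 21
Those smaller than 13: 2, 1, 11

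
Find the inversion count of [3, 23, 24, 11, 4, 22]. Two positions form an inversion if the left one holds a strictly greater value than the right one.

Out-of-order index pairs (0-indexed):
(1,3): 23 > 11
(1,4): 23 > 4
(1,5): 23 > 22
(2,3): 24 > 11
(2,4): 24 > 4
(2,5): 24 > 22
(3,4): 11 > 4
That's 7 pairs.

7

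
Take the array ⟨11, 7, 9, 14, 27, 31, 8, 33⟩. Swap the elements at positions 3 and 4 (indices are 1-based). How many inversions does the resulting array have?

8 inversions

Positions 3 and 4 hold 9 and 14; after swapping, the array is [11, 7, 14, 9, 27, 31, 8, 33].
For each element, count later entries that are smaller:
11 → 7, 9, 8 → 3
7 → none → 0
14 → 9, 8 → 2
9 → 8 → 1
27 → 8 → 1
31 → 8 → 1
8 → none → 0
33 → none → 0
Sum: 3 + 0 + 2 + 1 + 1 + 1 + 0 + 0 = 8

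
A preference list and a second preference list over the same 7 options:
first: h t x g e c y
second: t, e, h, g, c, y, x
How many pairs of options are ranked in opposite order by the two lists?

Assign each item its position (1..7) in the first ordering, then rewrite the second ordering as that position sequence:
positions: h→1, t→2, x→3, g→4, e→5, c→6, y→7
second ordering as positions: [2, 5, 1, 4, 6, 7, 3]
Discordant pairs = inversions in this position sequence.
2: 1 → 1
5: 1, 4, 3 → 3
1: 0
4: 3 → 1
6: 3 → 1
7: 3 → 1
3: 0
Total: 1 + 3 + 0 + 1 + 1 + 1 + 0 = 7

Pairs: 7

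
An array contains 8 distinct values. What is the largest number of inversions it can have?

The maximum occurs when the array is in strictly decreasing order: every one of the C(8, 2) pairs is inverted.
C(8, 2) = 8·7/2 = 28

There are 28 inversions.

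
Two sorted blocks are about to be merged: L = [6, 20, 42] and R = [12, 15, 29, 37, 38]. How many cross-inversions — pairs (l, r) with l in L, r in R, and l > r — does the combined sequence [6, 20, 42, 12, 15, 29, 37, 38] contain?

Take each right-half value and tally the left-half values above it:
r = 12: 20, 42 → 2
r = 15: 20, 42 → 2
r = 29: 42 → 1
r = 37: 42 → 1
r = 38: 42 → 1
Cross-inversions: 2 + 2 + 1 + 1 + 1 = 7

Cross-inversions: 7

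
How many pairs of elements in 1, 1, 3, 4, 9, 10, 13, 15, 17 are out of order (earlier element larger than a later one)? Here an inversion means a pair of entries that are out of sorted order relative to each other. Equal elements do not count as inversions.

0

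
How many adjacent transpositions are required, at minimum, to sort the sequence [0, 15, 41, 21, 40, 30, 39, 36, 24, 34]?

The minimum number of adjacent swaps to sort an array equals its inversion count, since every such swap removes exactly one inversion.
Count inversions — for each element, later elements that are smaller:
0: none → 0
15: none → 0
41: 21, 40, 30, 39, 36, 24, 34 → 7
21: none → 0
40: 30, 39, 36, 24, 34 → 5
30: 24 → 1
39: 36, 24, 34 → 3
36: 24, 34 → 2
24: none → 0
34: none → 0
Total inversions: 0 + 0 + 7 + 0 + 5 + 1 + 3 + 2 + 0 + 0 = 18

There are 18 adjacent swaps.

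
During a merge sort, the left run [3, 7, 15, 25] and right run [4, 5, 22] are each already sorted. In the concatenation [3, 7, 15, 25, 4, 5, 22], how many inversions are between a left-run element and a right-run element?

7 cross-inversions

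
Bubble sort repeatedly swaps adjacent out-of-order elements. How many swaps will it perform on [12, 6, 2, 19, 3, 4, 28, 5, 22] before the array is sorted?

14

Minimum adjacent swaps = number of inversions (each swap of adjacent out-of-order elements removes one inversion and no swap can remove more).
Count inversions — for each element, later elements that are smaller:
12: 6, 2, 3, 4, 5 → 5
6: 2, 3, 4, 5 → 4
2: none → 0
19: 3, 4, 5 → 3
3: none → 0
4: none → 0
28: 5, 22 → 2
5: none → 0
22: none → 0
Total inversions: 5 + 4 + 0 + 3 + 0 + 0 + 2 + 0 + 0 = 14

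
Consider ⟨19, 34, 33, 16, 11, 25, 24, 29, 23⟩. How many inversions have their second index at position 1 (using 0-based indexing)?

The element at index 1 is 34.
Elements before it: 19
None of them are larger than 34.

0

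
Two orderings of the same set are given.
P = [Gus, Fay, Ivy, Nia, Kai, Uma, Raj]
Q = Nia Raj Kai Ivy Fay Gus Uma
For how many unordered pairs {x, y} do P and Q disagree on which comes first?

Assign each item its position (1..7) in the first ordering, then rewrite the second ordering as that position sequence:
positions: Gus→1, Fay→2, Ivy→3, Nia→4, Kai→5, Uma→6, Raj→7
second ordering as positions: [4, 7, 5, 3, 2, 1, 6]
Discordant pairs = inversions in this position sequence.
4: 3, 2, 1 → 3
7: 5, 3, 2, 1, 6 → 5
5: 3, 2, 1 → 3
3: 2, 1 → 2
2: 1 → 1
1: 0
6: 0
Total: 3 + 5 + 3 + 2 + 1 + 0 + 0 = 14

14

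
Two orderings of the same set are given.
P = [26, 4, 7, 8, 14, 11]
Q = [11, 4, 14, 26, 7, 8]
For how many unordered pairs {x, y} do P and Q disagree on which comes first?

Assign each item its position (1..6) in the first ordering, then rewrite the second ordering as that position sequence:
positions: 26→1, 4→2, 7→3, 8→4, 14→5, 11→6
second ordering as positions: [6, 2, 5, 1, 3, 4]
Discordant pairs = inversions in this position sequence.
6: 2, 5, 1, 3, 4 → 5
2: 1 → 1
5: 1, 3, 4 → 3
1: 0
3: 0
4: 0
Total: 5 + 1 + 3 + 0 + 0 + 0 = 9

9 disagreeing pairs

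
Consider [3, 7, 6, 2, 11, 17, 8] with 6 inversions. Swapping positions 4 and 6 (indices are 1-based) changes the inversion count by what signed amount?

+3

Positions 4 and 6 hold 2 and 17; after swapping, the array is [3, 7, 6, 17, 11, 2, 8].
For each element, count later entries that are smaller:
3 → 2 → 1
7 → 6, 2 → 2
6 → 2 → 1
17 → 11, 2, 8 → 3
11 → 2, 8 → 2
2 → none → 0
8 → none → 0
Sum: 1 + 2 + 1 + 3 + 2 + 0 + 0 = 9
Change: 9 − 6 = +3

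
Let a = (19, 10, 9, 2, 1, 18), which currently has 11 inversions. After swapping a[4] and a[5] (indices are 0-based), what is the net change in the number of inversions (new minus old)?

+1

Positions 4 and 5 hold 1 and 18; after swapping, the array is [19, 10, 9, 2, 18, 1].
For each element, count later entries that are smaller:
19 → 10, 9, 2, 18, 1 → 5
10 → 9, 2, 1 → 3
9 → 2, 1 → 2
2 → 1 → 1
18 → 1 → 1
1 → none → 0
Sum: 5 + 3 + 2 + 1 + 1 + 0 = 12
Change: 12 − 11 = +1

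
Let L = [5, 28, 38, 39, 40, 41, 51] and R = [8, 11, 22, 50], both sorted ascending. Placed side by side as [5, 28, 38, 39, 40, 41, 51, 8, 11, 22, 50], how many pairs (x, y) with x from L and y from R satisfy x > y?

For each element r of the right run, count left-run elements greater than r:
r = 8: 28, 38, 39, 40, 41, 51 → 6
r = 11: 28, 38, 39, 40, 41, 51 → 6
r = 22: 28, 38, 39, 40, 41, 51 → 6
r = 50: 51 → 1
Cross-inversions: 6 + 6 + 6 + 1 = 19

19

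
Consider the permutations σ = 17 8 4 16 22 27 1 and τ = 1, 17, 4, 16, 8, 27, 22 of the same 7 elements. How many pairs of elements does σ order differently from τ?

Assign each item its position (1..7) in the first ordering, then rewrite the second ordering as that position sequence:
positions: 17→1, 8→2, 4→3, 16→4, 22→5, 27→6, 1→7
second ordering as positions: [7, 1, 3, 4, 2, 6, 5]
Discordant pairs = inversions in this position sequence.
7: 1, 3, 4, 2, 6, 5 → 6
1: 0
3: 2 → 1
4: 2 → 1
2: 0
6: 5 → 1
5: 0
Total: 6 + 0 + 1 + 1 + 0 + 1 + 0 = 9

9 discordant pairs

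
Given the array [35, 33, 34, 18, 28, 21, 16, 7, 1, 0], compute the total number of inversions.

Inversions: 42

Element-by-element contributions:
35: 9
33: 7
34: 7
18: 4
28: 5
21: 4
16: 3
7: 2
1: 1
0: 0
Sum: 9 + 7 + 7 + 4 + 5 + 4 + 3 + 2 + 1 + 0 = 42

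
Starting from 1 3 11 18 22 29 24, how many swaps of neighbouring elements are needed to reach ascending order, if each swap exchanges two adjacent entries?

Each adjacent swap fixes exactly one inversion, so the minimum swap count equals the number of inversions.
Count inversions — for each element, later elements that are smaller:
1: none → 0
3: none → 0
11: none → 0
18: none → 0
22: none → 0
29: 24 → 1
24: none → 0
Total inversions: 0 + 0 + 0 + 0 + 0 + 1 + 0 = 1

1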